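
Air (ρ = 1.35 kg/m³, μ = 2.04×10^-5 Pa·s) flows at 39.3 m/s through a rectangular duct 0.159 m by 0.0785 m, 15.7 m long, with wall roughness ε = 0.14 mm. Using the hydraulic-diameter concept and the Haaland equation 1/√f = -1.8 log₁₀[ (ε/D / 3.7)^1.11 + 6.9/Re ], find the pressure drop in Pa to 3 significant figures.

Hydraulic diameter D_h = 4A/P = 4·(0.159·0.0785)/(2·(0.159+0.0785)) = 0.04993/0.475 = 0.1051 m.
Re = ρVD_h/μ = 1.35·39.3·0.1051/2.04e-05 = 2.734e+05.
ε/D_h = 0.00014/0.1051 = 0.00133; Haaland gives 1/√f = -1.8 log₁₀[0.00015+2.52e-05] = 6.759, so f = 0.02189.
ΔP = f(L/D_h)(ρV²/2) = 0.02189·15.7/0.1051·1043 = 3408 Pa.

ΔP ≈ 3410 Pa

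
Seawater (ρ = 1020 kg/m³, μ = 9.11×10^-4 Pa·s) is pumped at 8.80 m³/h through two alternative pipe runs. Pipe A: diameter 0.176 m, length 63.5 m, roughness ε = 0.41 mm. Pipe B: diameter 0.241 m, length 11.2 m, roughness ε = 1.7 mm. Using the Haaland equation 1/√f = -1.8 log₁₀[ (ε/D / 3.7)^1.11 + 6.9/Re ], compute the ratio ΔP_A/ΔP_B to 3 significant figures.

ΔP_A/ΔP_B ≈ 21.5

Pipe A: V = Q/A = 0.002444/0.02433 = 0.1005 m/s; Re = 1.98e+04; ε/D = 0.00233; Haaland → f = 0.03011; ΔP_A = f(L/D)(ρV²/2) = 55.93 Pa.
Pipe B: V = Q/A = 0.002444/0.04562 = 0.05359 m/s; Re = 1.446e+04; ε/D = 0.00705; Haaland → f = 0.03818; ΔP_B = f(L/D)(ρV²/2) = 2.598 Pa.
ΔP_A/ΔP_B = 55.93/2.598 = 21.5.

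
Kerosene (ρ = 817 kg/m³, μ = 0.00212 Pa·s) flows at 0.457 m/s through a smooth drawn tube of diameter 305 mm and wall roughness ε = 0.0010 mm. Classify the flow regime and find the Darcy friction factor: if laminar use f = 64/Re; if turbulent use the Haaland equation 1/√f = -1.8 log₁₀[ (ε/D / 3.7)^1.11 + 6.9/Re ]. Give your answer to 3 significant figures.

Re = ρVD/μ = 817·0.457·0.305/0.00212 = 5.372e+04.
Re > 4000 → turbulent. ε/D = 1e-06/0.305 = 3.28e-06; Haaland: 1/√f = -1.8 log₁₀[1.91e-07 + 0.000128] = 7.003, so f = 0.02039.

f ≈ 0.0204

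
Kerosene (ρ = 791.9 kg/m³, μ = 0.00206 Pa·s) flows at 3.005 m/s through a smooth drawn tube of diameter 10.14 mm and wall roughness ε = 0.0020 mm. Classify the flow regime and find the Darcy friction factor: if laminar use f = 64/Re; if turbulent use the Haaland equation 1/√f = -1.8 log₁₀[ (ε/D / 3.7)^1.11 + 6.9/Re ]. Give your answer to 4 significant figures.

Re = ρVD/μ = 791.9·3.005·0.01014/0.00206 = 1.171e+04.
Re > 4000 → turbulent. ε/D = 2e-06/0.01014 = 0.000197; Haaland: 1/√f = -1.8 log₁₀[1.81e-05 + 0.000589] = 5.79, so f = 0.02983.

f ≈ 0.02983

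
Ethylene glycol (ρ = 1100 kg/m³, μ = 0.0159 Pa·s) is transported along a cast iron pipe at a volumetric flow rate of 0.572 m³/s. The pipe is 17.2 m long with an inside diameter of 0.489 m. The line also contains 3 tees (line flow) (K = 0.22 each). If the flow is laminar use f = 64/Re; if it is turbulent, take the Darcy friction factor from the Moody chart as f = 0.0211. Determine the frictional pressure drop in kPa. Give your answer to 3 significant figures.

Cross-sectional area A = πD²/4 = π(0.489)²/4 = 0.1878 m²; mean velocity V = Q/A = 0.572/0.1878 = 3.046 m/s.
Reynolds number Re = ρVD/μ = 1100 · 3.046 · 0.489 / 0.0159 = 1.03e+05.
Re > 4000 → turbulent; use the Moody-chart value f = 0.0211.
Total minor-loss coefficient ΣK = 3·0.22 = 0.66.
ΔP = [f·L/D + ΣK]·(ρV²/2) = [0.0211·17.2/0.489 + 0.66]·(1100·3.046²/2) = [0.7422 + 0.66]·5102 = 7154 Pa.
ΔP = 7154 Pa = 7.15 kPa.

ΔP ≈ 7.15 kPa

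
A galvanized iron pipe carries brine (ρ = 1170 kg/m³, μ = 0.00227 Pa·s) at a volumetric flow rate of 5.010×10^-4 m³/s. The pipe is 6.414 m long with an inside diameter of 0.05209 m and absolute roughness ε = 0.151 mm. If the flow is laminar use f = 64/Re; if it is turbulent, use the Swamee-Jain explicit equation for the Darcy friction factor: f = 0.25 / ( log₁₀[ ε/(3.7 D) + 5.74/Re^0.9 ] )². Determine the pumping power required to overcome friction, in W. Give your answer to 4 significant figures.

P ≈ 0.07803 W

Cross-sectional area A = πD²/4 = π(0.05209)²/4 = 0.002131 m²; mean velocity V = Q/A = 0.000501/0.002131 = 0.2351 m/s.
Reynolds number Re = ρVD/μ = 1170 · 0.2351 · 0.05209 / 0.00227 = 6312.
Re > 4000 → turbulent. Relative roughness ε/D = 0.000151/0.05209 = 0.0029. Swamee-Jain: f = 0.25/(log₁₀[0.0029/3.7 + 5.74/6312^0.9])² = 0.25/(log₁₀[0.000783 + 0.00218])² = 0.25/(-2.528)² = 0.03912.
Darcy-Weisbach: ΔP = f(L/D)(ρV²/2) = 0.03912·(6.414/0.05209)·(1170·0.2351²/2) = 0.03912·123.1·32.33 = 155.7 Pa.
Pumping power P = QΔP = 0.000501·155.7 = 0.078027 W = 0.07803 W.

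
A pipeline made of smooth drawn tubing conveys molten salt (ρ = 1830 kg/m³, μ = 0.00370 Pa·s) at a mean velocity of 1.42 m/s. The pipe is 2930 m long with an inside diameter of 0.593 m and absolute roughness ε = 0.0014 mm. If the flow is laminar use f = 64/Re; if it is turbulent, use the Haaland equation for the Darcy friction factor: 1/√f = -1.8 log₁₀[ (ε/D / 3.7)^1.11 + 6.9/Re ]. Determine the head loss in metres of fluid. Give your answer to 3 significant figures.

Reynolds number Re = ρVD/μ = 1830 · 1.42 · 0.593 / 0.0037 = 4.165e+05.
Re > 4000 → turbulent. Relative roughness ε/D = 1.4e-06/0.593 = 2.36e-06. Haaland: 1/√f = -1.8 log₁₀[(2.36e-06/3.7)^1.11 + 6.9/4.165e+05] = -1.8 log₁₀[1.33e-07 + 1.66e-05] = 8.599, so f = 0.01352.
Darcy-Weisbach: ΔP = f(L/D)(ρV²/2) = 0.01352·(2930/0.593)·(1830·1.42²/2) = 0.01352·4941·1845 = 1.233e+05 Pa.
Head loss h_f = ΔP/(ρg) = 1.233e+05/(1830·9.81) = 6.87 m.

h_f ≈ 6.87 m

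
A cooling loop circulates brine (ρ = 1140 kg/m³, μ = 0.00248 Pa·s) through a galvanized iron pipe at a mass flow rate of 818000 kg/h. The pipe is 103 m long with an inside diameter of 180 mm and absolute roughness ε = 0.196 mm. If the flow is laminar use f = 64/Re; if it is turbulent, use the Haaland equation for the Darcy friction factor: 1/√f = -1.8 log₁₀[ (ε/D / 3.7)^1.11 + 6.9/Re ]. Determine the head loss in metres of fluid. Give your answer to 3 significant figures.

ṁ = 818000 kg/h = 818000/3600 = 227.2 kg/s.
A = πD²/4 = π(0.18)²/4 = 0.02545 m²; mean velocity V = ṁ/(ρA) = 227.2/(1140 · 0.02545) = 7.833 m/s.
Reynolds number Re = ρVD/μ = 1140 · 7.833 · 0.18 / 0.00248 = 6.481e+05.
Re > 4000 → turbulent. Relative roughness ε/D = 0.000196/0.18 = 0.00109. Haaland: 1/√f = -1.8 log₁₀[(0.00109/3.7)^1.11 + 6.9/6.481e+05] = -1.8 log₁₀[0.00012 + 1.06e-05] = 6.989, so f = 0.02047.
Darcy-Weisbach: ΔP = f(L/D)(ρV²/2) = 0.02047·(103/0.18)·(1140·7.833²/2) = 0.02047·572.2·3.497e+04 = 4.097e+05 Pa.
Head loss h_f = ΔP/(ρg) = 4.097e+05/(1140·9.81) = 36.6 m.

h_f ≈ 36.6 m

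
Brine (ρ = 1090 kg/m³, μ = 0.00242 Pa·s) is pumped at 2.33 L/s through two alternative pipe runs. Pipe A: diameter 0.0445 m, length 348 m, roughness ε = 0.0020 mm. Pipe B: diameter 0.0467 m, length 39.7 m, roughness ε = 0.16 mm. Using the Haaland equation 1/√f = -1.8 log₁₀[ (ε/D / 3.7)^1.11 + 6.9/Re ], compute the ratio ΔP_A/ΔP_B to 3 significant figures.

Pipe A: V = Q/A = 0.00233/0.001555 = 1.498 m/s; Re = 3.003e+04; ε/D = 4.49e-05; Haaland → f = 0.0234; ΔP_A = f(L/D)(ρV²/2) = 2.238e+05 Pa.
Pipe B: V = Q/A = 0.00233/0.001713 = 1.36 m/s; Re = 2.861e+04; ε/D = 0.00343; Haaland → f = 0.03065; ΔP_B = f(L/D)(ρV²/2) = 2.627e+04 Pa.
ΔP_A/ΔP_B = 2.238e+05/2.627e+04 = 8.52.

ΔP_A/ΔP_B ≈ 8.52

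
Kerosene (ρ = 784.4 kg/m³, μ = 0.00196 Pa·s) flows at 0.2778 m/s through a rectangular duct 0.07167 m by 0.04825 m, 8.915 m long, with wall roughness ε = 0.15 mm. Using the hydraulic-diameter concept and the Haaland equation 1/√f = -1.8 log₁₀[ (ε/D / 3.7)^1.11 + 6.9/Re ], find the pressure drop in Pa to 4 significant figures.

ΔP ≈ 177.0 Pa

Hydraulic diameter D_h = 4A/P = 4·(0.07167·0.04825)/(2·(0.07167+0.04825)) = 0.01383/0.2398 = 0.05767 m.
Re = ρVD_h/μ = 784.4·0.2778·0.05767/0.00196 = 6412.
ε/D_h = 0.00015/0.05767 = 0.0026; Haaland gives 1/√f = -1.8 log₁₀[0.000316+0.00108] = 5.141, so f = 0.03783.
ΔP = f(L/D_h)(ρV²/2) = 0.03783·8.915/0.05767·30.27 = 177 Pa.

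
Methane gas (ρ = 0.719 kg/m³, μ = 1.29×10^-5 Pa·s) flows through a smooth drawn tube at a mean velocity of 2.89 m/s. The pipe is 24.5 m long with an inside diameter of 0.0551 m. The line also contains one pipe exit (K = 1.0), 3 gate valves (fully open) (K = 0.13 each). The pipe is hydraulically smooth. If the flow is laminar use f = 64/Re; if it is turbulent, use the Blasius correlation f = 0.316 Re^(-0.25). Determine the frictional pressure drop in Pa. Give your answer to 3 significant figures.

Reynolds number Re = ρVD/μ = 0.719 · 2.89 · 0.0551 / 1.29e-05 = 8875.
Re > 4000 → turbulent. Smooth-pipe (Blasius): f = 0.316 Re^(-0.25) = 0.316/(8875)^0.25 = 0.03256.
Total minor-loss coefficient ΣK = 1·1 + 3·0.13 = 1.39.
ΔP = [f·L/D + ΣK]·(ρV²/2) = [0.03256·24.5/0.0551 + 1.39]·(0.719·2.89²/2) = [14.48 + 1.39]·3.003 = 47.64 Pa.

ΔP ≈ 47.6 Pa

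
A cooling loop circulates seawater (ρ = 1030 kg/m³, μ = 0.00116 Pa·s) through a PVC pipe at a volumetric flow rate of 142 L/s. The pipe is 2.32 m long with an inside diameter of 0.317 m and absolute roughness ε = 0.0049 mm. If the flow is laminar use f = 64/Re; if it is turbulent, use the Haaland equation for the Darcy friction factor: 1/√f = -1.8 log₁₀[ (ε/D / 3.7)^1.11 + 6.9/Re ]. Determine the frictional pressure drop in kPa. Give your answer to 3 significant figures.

ΔP ≈ 0.161 kPa

Q = 142 L/s = 142/1000 = 0.142 m³/s.
Cross-sectional area A = πD²/4 = π(0.317)²/4 = 0.07892 m²; mean velocity V = Q/A = 0.142/0.07892 = 1.799 m/s.
Reynolds number Re = ρVD/μ = 1030 · 1.799 · 0.317 / 0.00116 = 5.064e+05.
Re > 4000 → turbulent. Relative roughness ε/D = 4.9e-06/0.317 = 1.55e-05. Haaland: 1/√f = -1.8 log₁₀[(1.55e-05/3.7)^1.11 + 6.9/5.064e+05] = -1.8 log₁₀[1.07e-06 + 1.36e-05] = 8.699, so f = 0.01321.
Darcy-Weisbach: ΔP = f(L/D)(ρV²/2) = 0.01321·(2.32/0.317)·(1030·1.799²/2) = 0.01321·7.319·1667 = 161.2 Pa.
ΔP = 161.2 Pa = 0.161 kPa.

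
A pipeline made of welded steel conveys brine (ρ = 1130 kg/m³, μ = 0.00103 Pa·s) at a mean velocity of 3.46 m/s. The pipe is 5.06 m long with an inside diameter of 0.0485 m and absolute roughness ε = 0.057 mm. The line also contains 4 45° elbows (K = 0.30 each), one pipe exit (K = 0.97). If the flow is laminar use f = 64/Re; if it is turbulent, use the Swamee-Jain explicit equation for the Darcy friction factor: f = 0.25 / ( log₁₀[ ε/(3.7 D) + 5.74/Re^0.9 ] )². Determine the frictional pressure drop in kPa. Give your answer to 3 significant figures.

Reynolds number Re = ρVD/μ = 1130 · 3.46 · 0.0485 / 0.00103 = 1.841e+05.
Re > 4000 → turbulent. Relative roughness ε/D = 5.7e-05/0.0485 = 0.00118. Swamee-Jain: f = 0.25/(log₁₀[0.00118/3.7 + 5.74/1.841e+05^0.9])² = 0.25/(log₁₀[0.000318 + 0.000105])² = 0.25/(-3.374)² = 0.02196.
Total minor-loss coefficient ΣK = 4·0.3 + 1·0.97 = 2.17.
ΔP = [f·L/D + ΣK]·(ρV²/2) = [0.02196·5.06/0.0485 + 2.17]·(1130·3.46²/2) = [2.291 + 2.17]·6764 = 3.017e+04 Pa.
ΔP = 3.017e+04 Pa = 30.2 kPa.

ΔP ≈ 30.2 kPa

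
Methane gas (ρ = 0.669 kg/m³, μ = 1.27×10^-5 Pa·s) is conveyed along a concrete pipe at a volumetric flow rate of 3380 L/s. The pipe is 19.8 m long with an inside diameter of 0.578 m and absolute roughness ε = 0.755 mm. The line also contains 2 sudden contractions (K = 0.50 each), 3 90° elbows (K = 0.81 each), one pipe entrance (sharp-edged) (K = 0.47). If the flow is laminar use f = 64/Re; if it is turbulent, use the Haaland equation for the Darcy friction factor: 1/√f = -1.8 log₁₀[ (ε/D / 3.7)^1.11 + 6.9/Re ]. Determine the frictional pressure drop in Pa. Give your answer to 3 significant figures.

Q = 3380 L/s = 3380/1000 = 3.38 m³/s.
Cross-sectional area A = πD²/4 = π(0.578)²/4 = 0.2624 m²; mean velocity V = Q/A = 3.38/0.2624 = 12.88 m/s.
Reynolds number Re = ρVD/μ = 0.669 · 12.88 · 0.578 / 1.27e-05 = 3.922e+05.
Re > 4000 → turbulent. Relative roughness ε/D = 0.000755/0.578 = 0.00131. Haaland: 1/√f = -1.8 log₁₀[(0.00131/3.7)^1.11 + 6.9/3.922e+05] = -1.8 log₁₀[0.000147 + 1.76e-05] = 6.809, so f = 0.02157.
Total minor-loss coefficient ΣK = 2·0.5 + 3·0.81 + 1·0.47 = 3.9.
ΔP = [f·L/D + ΣK]·(ρV²/2) = [0.02157·19.8/0.578 + 3.9]·(0.669·12.88²/2) = [0.7388 + 3.9]·55.51 = 257.5 Pa.

ΔP ≈ 257 Pa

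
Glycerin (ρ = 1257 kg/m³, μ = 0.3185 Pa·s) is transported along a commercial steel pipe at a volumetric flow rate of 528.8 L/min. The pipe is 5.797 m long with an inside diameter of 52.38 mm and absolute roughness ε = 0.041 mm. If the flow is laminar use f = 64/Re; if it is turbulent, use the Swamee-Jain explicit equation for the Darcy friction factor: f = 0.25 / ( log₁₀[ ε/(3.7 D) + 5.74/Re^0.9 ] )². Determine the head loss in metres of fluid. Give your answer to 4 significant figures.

h_f ≈ 7.142 m

Q = 528.8 L/min = 528.8/60000 = 0.008813 m³/s.
Cross-sectional area A = πD²/4 = π(0.05238)²/4 = 0.002155 m²; mean velocity V = Q/A = 0.008813/0.002155 = 4.09 m/s.
Reynolds number Re = ρVD/μ = 1257 · 4.09 · 0.05238 / 0.319 = 845.5.
Re < 2300 → laminar flow, so f = 64/Re = 64/845.5 = 0.0757 (the turbulent correlation is not needed).
Darcy-Weisbach: ΔP = f(L/D)(ρV²/2) = 0.0757·(5.797/0.05238)·(1257·4.09²/2) = 0.0757·110.7·1.051e+04 = 8.807e+04 Pa.
Head loss h_f = ΔP/(ρg) = 8.807e+04/(1257·9.81) = 7.142 m.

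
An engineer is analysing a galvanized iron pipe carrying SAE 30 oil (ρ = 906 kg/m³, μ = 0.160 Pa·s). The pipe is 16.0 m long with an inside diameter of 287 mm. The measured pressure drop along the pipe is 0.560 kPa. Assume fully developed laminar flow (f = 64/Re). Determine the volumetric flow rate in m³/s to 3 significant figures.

Q ≈ 0.0364 m³/s

For laminar flow, f = 64/Re with Re = ρVD/μ, so Darcy-Weisbach reduces to ΔP = 32μLV/D². Solving for V: V = ΔP·D²/(32μL) = 560·(0.287)²/(32·0.16·16) = 0.5631 m/s.
Check: Re = ρVD/μ = 906·0.5631·0.287/0.16 = 915.1 < 2300, so the laminar assumption holds.
Q = V·A = 0.5631·(π/4·0.287²) = 0.03643 m³/s = 0.0364 m³/s.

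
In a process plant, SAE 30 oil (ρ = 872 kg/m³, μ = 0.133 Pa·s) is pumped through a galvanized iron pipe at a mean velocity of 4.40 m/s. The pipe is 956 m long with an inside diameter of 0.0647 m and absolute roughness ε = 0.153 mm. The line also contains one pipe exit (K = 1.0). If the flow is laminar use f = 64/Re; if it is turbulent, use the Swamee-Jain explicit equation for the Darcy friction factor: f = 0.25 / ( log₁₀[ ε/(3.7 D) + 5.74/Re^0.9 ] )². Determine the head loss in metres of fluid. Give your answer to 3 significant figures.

Reynolds number Re = ρVD/μ = 872 · 4.4 · 0.0647 / 0.133 = 1866.
Re < 2300 → laminar flow, so f = 64/Re = 64/1866 = 0.03429 (the turbulent correlation is not needed).
Total minor-loss coefficient ΣK = 1·1 = 1.
ΔP = [f·L/D + ΣK]·(ρV²/2) = [0.03429·956/0.0647 + 1]·(872·4.4²/2) = [506.7 + 1]·8441 = 4.285e+06 Pa.
Head loss h_f = ΔP/(ρg) = 4.285e+06/(872·9.81) = 501 m.

h_f ≈ 501 m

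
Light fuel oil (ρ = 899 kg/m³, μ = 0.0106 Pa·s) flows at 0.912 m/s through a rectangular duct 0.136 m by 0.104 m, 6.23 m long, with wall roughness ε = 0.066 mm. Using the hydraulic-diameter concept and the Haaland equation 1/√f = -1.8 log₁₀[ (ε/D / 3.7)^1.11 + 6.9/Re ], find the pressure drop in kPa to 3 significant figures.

Hydraulic diameter D_h = 4A/P = 4·(0.136·0.104)/(2·(0.136+0.104)) = 0.05658/0.48 = 0.1179 m.
Re = ρVD_h/μ = 899·0.912·0.1179/0.0106 = 9117.
ε/D_h = 6.6e-05/0.1179 = 0.00056; Haaland gives 1/√f = -1.8 log₁₀[5.75e-05+0.000757] = 5.561, so f = 0.03234.
ΔP = f(L/D_h)(ρV²/2) = 0.03234·6.23/0.1179·373.9 = 639.1 Pa.
ΔP = 0.639 kPa.

ΔP ≈ 0.639 kPa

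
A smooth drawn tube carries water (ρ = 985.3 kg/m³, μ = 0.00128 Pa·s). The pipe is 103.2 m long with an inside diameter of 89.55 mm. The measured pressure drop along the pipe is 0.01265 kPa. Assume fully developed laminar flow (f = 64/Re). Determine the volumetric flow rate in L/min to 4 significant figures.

Q ≈ 9.069 L/min

For laminar flow, f = 64/Re with Re = ρVD/μ, so Darcy-Weisbach reduces to ΔP = 32μLV/D². Solving for V: V = ΔP·D²/(32μL) = 12.65·(0.08955)²/(32·0.00128·103.2) = 0.024 m/s.
Check: Re = ρVD/μ = 985.3·0.024·0.08955/0.00128 = 1654 < 2300, so the laminar assumption holds.
Q = V·A = 0.024·(π/4·0.08955²) = 0.0001511 m³/s = 9.069 L/min.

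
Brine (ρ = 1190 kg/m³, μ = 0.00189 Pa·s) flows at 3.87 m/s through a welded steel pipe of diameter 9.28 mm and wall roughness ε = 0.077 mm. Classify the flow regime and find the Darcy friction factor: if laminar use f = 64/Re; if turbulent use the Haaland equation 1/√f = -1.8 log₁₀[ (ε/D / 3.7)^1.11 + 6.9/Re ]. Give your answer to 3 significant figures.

Re = ρVD/μ = 1190·3.87·0.00928/0.00189 = 2.261e+04.
Re > 4000 → turbulent. ε/D = 7.7e-05/0.00928 = 0.0083; Haaland: 1/√f = -1.8 log₁₀[0.00115 + 0.000305] = 5.109, so f = 0.03832.

f ≈ 0.0383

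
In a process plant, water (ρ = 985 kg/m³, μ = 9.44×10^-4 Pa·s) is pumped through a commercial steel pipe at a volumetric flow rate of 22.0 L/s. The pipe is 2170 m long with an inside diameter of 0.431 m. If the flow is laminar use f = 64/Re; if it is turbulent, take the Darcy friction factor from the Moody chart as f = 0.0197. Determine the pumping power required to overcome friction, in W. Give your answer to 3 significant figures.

Q = 22.0 L/s = 22.0/1000 = 0.022 m³/s.
Cross-sectional area A = πD²/4 = π(0.431)²/4 = 0.1459 m²; mean velocity V = Q/A = 0.022/0.1459 = 0.1508 m/s.
Reynolds number Re = ρVD/μ = 985 · 0.1508 · 0.431 / 0.000944 = 6.781e+04.
Re > 4000 → turbulent; use the Moody-chart value f = 0.0197.
Darcy-Weisbach: ΔP = f(L/D)(ρV²/2) = 0.0197·(2170/0.431)·(985·0.1508²/2) = 0.0197·5035·11.2 = 1111 Pa.
Pumping power P = QΔP = 0.022·1111 = 24.44 W = 24.4 W.

P ≈ 24.4 W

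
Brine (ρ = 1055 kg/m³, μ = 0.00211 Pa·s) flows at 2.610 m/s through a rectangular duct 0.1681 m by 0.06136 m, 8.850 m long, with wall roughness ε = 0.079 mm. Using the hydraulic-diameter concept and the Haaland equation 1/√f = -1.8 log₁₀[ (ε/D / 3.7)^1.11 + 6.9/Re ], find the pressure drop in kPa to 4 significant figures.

Hydraulic diameter D_h = 4A/P = 4·(0.1681·0.06136)/(2·(0.1681+0.06136)) = 0.04126/0.4589 = 0.0899 m.
Re = ρVD_h/μ = 1055·2.61·0.0899/0.00211 = 1.173e+05.
ε/D_h = 7.9e-05/0.0899 = 0.000879; Haaland gives 1/√f = -1.8 log₁₀[9.48e-05+5.88e-05] = 6.864, so f = 0.02122.
ΔP = f(L/D_h)(ρV²/2) = 0.02122·8.85/0.0899·3593 = 7507 Pa.
ΔP = 7.507 kPa.

ΔP ≈ 7.507 kPa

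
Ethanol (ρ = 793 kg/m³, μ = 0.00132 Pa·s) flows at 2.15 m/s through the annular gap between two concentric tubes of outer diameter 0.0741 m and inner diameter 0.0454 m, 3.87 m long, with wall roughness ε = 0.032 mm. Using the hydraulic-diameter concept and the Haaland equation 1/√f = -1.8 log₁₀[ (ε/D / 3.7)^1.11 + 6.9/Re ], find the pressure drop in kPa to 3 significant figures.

Hydraulic diameter D_h = 4A/P = D_o - D_i = 0.0741 - 0.0454 = 0.0287 m.
Re = ρVD_h/μ = 793·2.15·0.0287/0.00132 = 3.707e+04.
ε/D_h = 3.2e-05/0.0287 = 0.00111; Haaland gives 1/√f = -1.8 log₁₀[0.000124+0.000186] = 6.316, so f = 0.02506.
ΔP = f(L/D_h)(ρV²/2) = 0.02506·3.87/0.0287·1833 = 6195 Pa.
ΔP = 6.19 kPa.

ΔP ≈ 6.19 kPa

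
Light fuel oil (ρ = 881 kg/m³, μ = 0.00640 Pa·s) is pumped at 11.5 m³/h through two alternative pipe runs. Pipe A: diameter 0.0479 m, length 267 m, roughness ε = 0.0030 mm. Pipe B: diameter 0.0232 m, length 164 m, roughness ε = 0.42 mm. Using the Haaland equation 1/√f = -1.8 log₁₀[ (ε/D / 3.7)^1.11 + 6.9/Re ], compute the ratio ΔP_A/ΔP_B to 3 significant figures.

ΔP_A/ΔP_B ≈ 0.0265

Pipe A: V = Q/A = 0.003194/0.001802 = 1.773 m/s; Re = 1.169e+04; ε/D = 6.26e-05; Haaland → f = 0.02967; ΔP_A = f(L/D)(ρV²/2) = 2.289e+05 Pa.
Pipe B: V = Q/A = 0.003194/0.0004227 = 7.557 m/s; Re = 2.413e+04; ε/D = 0.0181; Haaland → f = 0.04855; ΔP_B = f(L/D)(ρV²/2) = 8.633e+06 Pa.
ΔP_A/ΔP_B = 2.289e+05/8.633e+06 = 0.0265.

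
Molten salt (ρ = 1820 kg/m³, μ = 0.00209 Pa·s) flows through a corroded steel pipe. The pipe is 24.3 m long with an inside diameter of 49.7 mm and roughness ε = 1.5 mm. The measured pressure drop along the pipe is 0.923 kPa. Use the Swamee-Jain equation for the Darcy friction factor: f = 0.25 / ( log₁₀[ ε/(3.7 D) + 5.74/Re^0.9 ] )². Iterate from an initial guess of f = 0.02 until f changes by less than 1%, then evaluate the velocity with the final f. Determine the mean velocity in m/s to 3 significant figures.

Rearranging Darcy-Weisbach: V = √(2·ΔP·D/(f·L·ρ)). With ε/D = 0.0015/0.0497 = 0.0302, iterate starting from f = 0.02:
  f = 0.02 → V = √(2·923·0.0497/(0.02·24.3·1820)) = 0.3221 m/s; Re = ρVD/μ = 1.394e+04; f → 0.06037
  f = 0.06037 → V = 0.1854 m/s; Re = 8023; f → 0.06227
  f = 0.06227 → V = 0.1825 m/s; Re = 7900; f → 0.06234
Converged (Δf/f < 1%). With the final f = 0.06234: V = √(2·923·0.0497/(0.06234·24.3·1820)) = 0.1824 m/s.

V ≈ 0.182 m/s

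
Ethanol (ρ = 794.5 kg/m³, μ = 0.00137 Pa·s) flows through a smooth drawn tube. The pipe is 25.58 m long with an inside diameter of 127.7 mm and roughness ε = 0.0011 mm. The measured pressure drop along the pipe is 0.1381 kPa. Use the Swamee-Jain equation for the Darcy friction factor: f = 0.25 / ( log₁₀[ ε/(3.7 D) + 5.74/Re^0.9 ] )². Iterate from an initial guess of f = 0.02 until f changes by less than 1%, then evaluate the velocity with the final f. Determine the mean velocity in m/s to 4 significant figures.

Rearranging Darcy-Weisbach: V = √(2·ΔP·D/(f·L·ρ)). With ε/D = 1.1e-06/0.1277 = 8.61e-06, iterate starting from f = 0.02:
  f = 0.02 → V = √(2·138.1·0.1277/(0.02·25.58·794.5)) = 0.2946 m/s; Re = ρVD/μ = 2.182e+04; f → 0.02528
  f = 0.02528 → V = 0.262 m/s; Re = 1.94e+04; f → 0.02603
  f = 0.02603 → V = 0.2582 m/s; Re = 1.912e+04; f → 0.02613
Converged (Δf/f < 1%). With the final f = 0.02613: V = √(2·138.1·0.1277/(0.02613·25.58·794.5)) = 0.2577 m/s.

V ≈ 0.2577 m/s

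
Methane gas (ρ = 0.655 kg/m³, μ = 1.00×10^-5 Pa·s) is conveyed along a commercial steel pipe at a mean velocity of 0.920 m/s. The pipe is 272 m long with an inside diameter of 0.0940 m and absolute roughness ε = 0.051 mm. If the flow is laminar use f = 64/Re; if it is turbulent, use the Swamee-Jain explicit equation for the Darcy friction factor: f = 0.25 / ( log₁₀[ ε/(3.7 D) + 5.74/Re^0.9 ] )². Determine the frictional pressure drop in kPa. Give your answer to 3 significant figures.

Reynolds number Re = ρVD/μ = 0.655 · 0.92 · 0.094 / 1e-05 = 5664.
Re > 4000 → turbulent. Relative roughness ε/D = 5.1e-05/0.094 = 0.000543. Swamee-Jain: f = 0.25/(log₁₀[0.000543/3.7 + 5.74/5664^0.9])² = 0.25/(log₁₀[0.000147 + 0.0024])² = 0.25/(-2.593)² = 0.03718.
Darcy-Weisbach: ΔP = f(L/D)(ρV²/2) = 0.03718·(272/0.094)·(0.655·0.92²/2) = 0.03718·2894·0.2772 = 29.82 Pa.
ΔP = 29.82 Pa = 0.0298 kPa.

ΔP ≈ 0.0298 kPa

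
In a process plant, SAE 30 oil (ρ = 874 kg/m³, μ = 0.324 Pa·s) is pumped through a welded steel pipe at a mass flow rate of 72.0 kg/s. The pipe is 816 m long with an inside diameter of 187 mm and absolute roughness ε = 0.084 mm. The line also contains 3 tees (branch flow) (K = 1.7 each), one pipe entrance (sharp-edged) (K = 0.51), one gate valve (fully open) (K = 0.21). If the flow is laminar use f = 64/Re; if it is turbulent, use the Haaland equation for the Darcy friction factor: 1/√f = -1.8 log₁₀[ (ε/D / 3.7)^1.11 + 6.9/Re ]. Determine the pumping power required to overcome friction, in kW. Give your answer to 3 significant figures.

A = πD²/4 = π(0.187)²/4 = 0.02746 m²; mean velocity V = ṁ/(ρA) = 72/(874 · 0.02746) = 2.999 m/s.
Reynolds number Re = ρVD/μ = 874 · 2.999 · 0.187 / 0.324 = 1513.
Re < 2300 → laminar flow, so f = 64/Re = 64/1513 = 0.0423 (the turbulent correlation is not needed).
Total minor-loss coefficient ΣK = 3·1.7 + 1·0.51 + 1·0.21 = 5.82.
ΔP = [f·L/D + ΣK]·(ρV²/2) = [0.0423·816/0.187 + 5.82]·(874·2.999²/2) = [184.6 + 5.82]·3932 = 7.486e+05 Pa.
Q = ṁ/ρ = 72/874 = 0.08238 m³/s.
Pumping power P = QΔP = 0.08238·7.486e+05 = 61670 W = 61.7 kW.

P ≈ 61.7 kW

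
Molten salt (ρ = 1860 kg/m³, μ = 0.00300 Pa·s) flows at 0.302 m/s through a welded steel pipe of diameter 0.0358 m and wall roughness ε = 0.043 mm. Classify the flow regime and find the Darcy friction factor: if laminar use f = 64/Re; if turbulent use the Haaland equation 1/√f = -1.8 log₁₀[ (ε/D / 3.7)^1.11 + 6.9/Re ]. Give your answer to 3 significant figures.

Re = ρVD/μ = 1860·0.302·0.0358/0.003 = 6703.
Re > 4000 → turbulent. ε/D = 4.3e-05/0.0358 = 0.0012; Haaland: 1/√f = -1.8 log₁₀[0.000134 + 0.00103] = 5.282, so f = 0.03585.

f ≈ 0.0358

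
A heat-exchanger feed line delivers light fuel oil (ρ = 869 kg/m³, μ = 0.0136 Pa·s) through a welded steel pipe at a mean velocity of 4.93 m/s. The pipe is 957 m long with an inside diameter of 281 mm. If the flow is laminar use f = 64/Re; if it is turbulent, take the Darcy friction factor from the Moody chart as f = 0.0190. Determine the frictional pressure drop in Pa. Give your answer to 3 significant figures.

ΔP ≈ 683000 Pa

Reynolds number Re = ρVD/μ = 869 · 4.93 · 0.281 / 0.0136 = 8.852e+04.
Re > 4000 → turbulent; use the Moody-chart value f = 0.0190.
Darcy-Weisbach: ΔP = f(L/D)(ρV²/2) = 0.019·(957/0.281)·(869·4.93²/2) = 0.019·3406·1.056e+04 = 6.833e+05 Pa.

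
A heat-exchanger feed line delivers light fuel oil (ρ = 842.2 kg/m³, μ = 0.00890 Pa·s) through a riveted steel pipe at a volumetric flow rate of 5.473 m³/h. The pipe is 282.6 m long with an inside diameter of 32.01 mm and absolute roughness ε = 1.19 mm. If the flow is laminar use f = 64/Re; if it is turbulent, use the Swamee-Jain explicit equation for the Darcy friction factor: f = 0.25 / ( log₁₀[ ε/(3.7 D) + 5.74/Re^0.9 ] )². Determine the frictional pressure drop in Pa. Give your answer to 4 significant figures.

ΔP ≈ 913500 Pa

Q = 5.473 m³/h = 5.473/3600 = 0.00152 m³/s.
Cross-sectional area A = πD²/4 = π(0.03201)²/4 = 0.0008048 m²; mean velocity V = Q/A = 0.00152/0.0008048 = 1.889 m/s.
Reynolds number Re = ρVD/μ = 842.2 · 1.889 · 0.03201 / 0.0089 = 5722.
Re > 4000 → turbulent. Relative roughness ε/D = 0.00119/0.03201 = 0.0372. Swamee-Jain: f = 0.25/(log₁₀[0.0372/3.7 + 5.74/5722^0.9])² = 0.25/(log₁₀[0.01 + 0.00238])² = 0.25/(-1.906)² = 0.06885.
Darcy-Weisbach: ΔP = f(L/D)(ρV²/2) = 0.06885·(282.6/0.03201)·(842.2·1.889²/2) = 0.06885·8828·1503 = 9.135e+05 Pa.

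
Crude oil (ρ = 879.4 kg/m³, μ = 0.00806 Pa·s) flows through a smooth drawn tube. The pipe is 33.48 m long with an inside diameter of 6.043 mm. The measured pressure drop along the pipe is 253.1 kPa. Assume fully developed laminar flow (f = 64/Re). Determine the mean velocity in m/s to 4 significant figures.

For laminar flow, f = 64/Re with Re = ρVD/μ, so Darcy-Weisbach reduces to ΔP = 32μLV/D². Solving for V: V = ΔP·D²/(32μL) = 2.531e+05·(0.006043)²/(32·0.00806·33.48) = 1.07 m/s.
Check: Re = ρVD/μ = 879.4·1.07·0.006043/0.00806 = 705.7 < 2300, so the laminar assumption holds.

V ≈ 1.070 m/s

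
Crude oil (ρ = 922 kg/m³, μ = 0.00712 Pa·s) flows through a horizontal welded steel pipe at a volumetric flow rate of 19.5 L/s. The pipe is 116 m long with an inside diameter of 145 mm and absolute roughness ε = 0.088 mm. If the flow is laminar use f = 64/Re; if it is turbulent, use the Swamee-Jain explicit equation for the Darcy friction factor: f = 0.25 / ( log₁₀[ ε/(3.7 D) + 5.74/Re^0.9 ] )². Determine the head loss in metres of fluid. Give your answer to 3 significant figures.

h_f ≈ 1.52 m

Q = 19.5 L/s = 19.5/1000 = 0.0195 m³/s.
Cross-sectional area A = πD²/4 = π(0.145)²/4 = 0.01651 m²; mean velocity V = Q/A = 0.0195/0.01651 = 1.181 m/s.
Reynolds number Re = ρVD/μ = 922 · 1.181 · 0.145 / 0.00712 = 2.217e+04.
Re > 4000 → turbulent. Relative roughness ε/D = 8.8e-05/0.145 = 0.000607. Swamee-Jain: f = 0.25/(log₁₀[0.000607/3.7 + 5.74/2.217e+04^0.9])² = 0.25/(log₁₀[0.000164 + 0.000704])² = 0.25/(-3.061)² = 0.02667.
Darcy-Weisbach: ΔP = f(L/D)(ρV²/2) = 0.02667·(116/0.145)·(922·1.181²/2) = 0.02667·800·642.9 = 1.372e+04 Pa.
Head loss h_f = ΔP/(ρg) = 1.372e+04/(922·9.81) = 1.52 m.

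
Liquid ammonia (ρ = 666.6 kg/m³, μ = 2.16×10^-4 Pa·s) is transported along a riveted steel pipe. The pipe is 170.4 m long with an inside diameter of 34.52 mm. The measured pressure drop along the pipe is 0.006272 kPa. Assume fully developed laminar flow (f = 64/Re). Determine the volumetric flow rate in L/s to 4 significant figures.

For laminar flow, f = 64/Re with Re = ρVD/μ, so Darcy-Weisbach reduces to ΔP = 32μLV/D². Solving for V: V = ΔP·D²/(32μL) = 6.272·(0.03452)²/(32·0.000216·170.4) = 0.006346 m/s.
Check: Re = ρVD/μ = 666.6·0.006346·0.03452/0.000216 = 676 < 2300, so the laminar assumption holds.
Q = V·A = 0.006346·(π/4·0.03452²) = 5.939e-06 m³/s = 0.005939 L/s.

Q ≈ 0.005939 L/s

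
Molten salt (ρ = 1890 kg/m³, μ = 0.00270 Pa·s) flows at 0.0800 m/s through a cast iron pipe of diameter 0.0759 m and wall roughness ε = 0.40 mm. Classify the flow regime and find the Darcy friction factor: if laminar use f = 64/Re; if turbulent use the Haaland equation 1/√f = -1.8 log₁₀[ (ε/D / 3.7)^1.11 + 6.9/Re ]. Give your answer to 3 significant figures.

Re = ρVD/μ = 1890·0.08·0.0759/0.0027 = 4250.
Re > 4000 → turbulent. ε/D = 0.0004/0.0759 = 0.00527; Haaland: 1/√f = -1.8 log₁₀[0.000693 + 0.00162] = 4.743, so f = 0.04444.

f ≈ 0.0444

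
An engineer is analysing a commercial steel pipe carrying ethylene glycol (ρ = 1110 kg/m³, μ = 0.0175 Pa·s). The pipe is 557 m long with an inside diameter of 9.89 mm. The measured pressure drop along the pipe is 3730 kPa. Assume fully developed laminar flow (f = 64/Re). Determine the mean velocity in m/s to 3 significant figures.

V ≈ 1.17 m/s

For laminar flow, f = 64/Re with Re = ρVD/μ, so Darcy-Weisbach reduces to ΔP = 32μLV/D². Solving for V: V = ΔP·D²/(32μL) = 3.73e+06·(0.00989)²/(32·0.0175·557) = 1.17 m/s.
Check: Re = ρVD/μ = 1110·1.17·0.00989/0.0175 = 733.7 < 2300, so the laminar assumption holds.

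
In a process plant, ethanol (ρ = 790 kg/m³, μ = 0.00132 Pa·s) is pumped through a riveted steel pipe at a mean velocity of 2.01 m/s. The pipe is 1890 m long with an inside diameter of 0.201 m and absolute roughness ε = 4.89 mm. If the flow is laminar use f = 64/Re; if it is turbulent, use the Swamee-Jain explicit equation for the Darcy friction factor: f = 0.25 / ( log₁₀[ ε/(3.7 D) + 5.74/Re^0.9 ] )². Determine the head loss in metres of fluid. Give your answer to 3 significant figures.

Reynolds number Re = ρVD/μ = 790 · 2.01 · 0.201 / 0.00132 = 2.418e+05.
Re > 4000 → turbulent. Relative roughness ε/D = 0.00489/0.201 = 0.0243. Swamee-Jain: f = 0.25/(log₁₀[0.0243/3.7 + 5.74/2.418e+05^0.9])² = 0.25/(log₁₀[0.00658 + 8.2e-05])² = 0.25/(-2.177)² = 0.05276.
Darcy-Weisbach: ΔP = f(L/D)(ρV²/2) = 0.05276·(1890/0.201)·(790·2.01²/2) = 0.05276·9403·1596 = 7.918e+05 Pa.
Head loss h_f = ΔP/(ρg) = 7.918e+05/(790·9.81) = 102 m.

h_f ≈ 102 m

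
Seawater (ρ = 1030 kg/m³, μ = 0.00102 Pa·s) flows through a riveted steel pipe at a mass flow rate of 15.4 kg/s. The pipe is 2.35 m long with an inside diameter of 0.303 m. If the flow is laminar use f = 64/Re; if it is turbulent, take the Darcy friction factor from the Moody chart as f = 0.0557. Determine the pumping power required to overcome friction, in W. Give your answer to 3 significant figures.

A = πD²/4 = π(0.303)²/4 = 0.07211 m²; mean velocity V = ṁ/(ρA) = 15.4/(1030 · 0.07211) = 0.2074 m/s.
Reynolds number Re = ρVD/μ = 1030 · 0.2074 · 0.303 / 0.00102 = 6.344e+04.
Re > 4000 → turbulent; use the Moody-chart value f = 0.0557.
Darcy-Weisbach: ΔP = f(L/D)(ρV²/2) = 0.0557·(2.35/0.303)·(1030·0.2074²/2) = 0.0557·7.756·22.14 = 9.565 Pa.
Q = ṁ/ρ = 15.4/1030 = 0.01495 m³/s.
Pumping power P = QΔP = 0.01495·9.565 = 0.1430 W = 0.143 W.

P ≈ 0.143 W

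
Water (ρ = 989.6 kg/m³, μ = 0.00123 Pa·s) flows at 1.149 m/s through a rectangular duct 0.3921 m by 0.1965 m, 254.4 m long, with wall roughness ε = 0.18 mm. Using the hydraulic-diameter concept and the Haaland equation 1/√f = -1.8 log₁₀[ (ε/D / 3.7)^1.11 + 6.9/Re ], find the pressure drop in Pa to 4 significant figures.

Hydraulic diameter D_h = 4A/P = 4·(0.3921·0.1965)/(2·(0.3921+0.1965)) = 0.3082/1.177 = 0.2618 m.
Re = ρVD_h/μ = 989.6·1.149·0.2618/0.00123 = 2.42e+05.
ε/D_h = 0.00018/0.2618 = 0.000688; Haaland gives 1/√f = -1.8 log₁₀[7.22e-05+2.85e-05] = 7.194, so f = 0.01932.
ΔP = f(L/D_h)(ρV²/2) = 0.01932·254.4/0.2618·653.2 = 1.226e+04 Pa.

ΔP ≈ 12260 Pa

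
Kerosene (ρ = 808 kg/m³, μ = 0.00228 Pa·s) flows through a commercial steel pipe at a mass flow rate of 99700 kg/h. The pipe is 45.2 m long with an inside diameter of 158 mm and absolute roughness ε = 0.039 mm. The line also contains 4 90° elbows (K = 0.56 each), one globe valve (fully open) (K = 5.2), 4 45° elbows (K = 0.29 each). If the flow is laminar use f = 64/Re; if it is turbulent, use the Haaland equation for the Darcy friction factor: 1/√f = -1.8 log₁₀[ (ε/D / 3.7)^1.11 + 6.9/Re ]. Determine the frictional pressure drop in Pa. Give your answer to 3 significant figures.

ΔP ≈ 17300 Pa

ṁ = 99700 kg/h = 99700/3600 = 27.69 kg/s.
A = πD²/4 = π(0.158)²/4 = 0.01961 m²; mean velocity V = ṁ/(ρA) = 27.69/(808 · 0.01961) = 1.748 m/s.
Reynolds number Re = ρVD/μ = 808 · 1.748 · 0.158 / 0.00228 = 9.788e+04.
Re > 4000 → turbulent. Relative roughness ε/D = 3.9e-05/0.158 = 0.000247. Haaland: 1/√f = -1.8 log₁₀[(0.000247/3.7)^1.11 + 6.9/9.788e+04] = -1.8 log₁₀[2.32e-05 + 7.05e-05] = 7.251, so f = 0.01902.
Total minor-loss coefficient ΣK = 4·0.56 + 1·5.2 + 4·0.29 = 8.6.
ΔP = [f·L/D + ΣK]·(ρV²/2) = [0.01902·45.2/0.158 + 8.6]·(808·1.748²/2) = [5.441 + 8.6]·1235 = 1.734e+04 Pa.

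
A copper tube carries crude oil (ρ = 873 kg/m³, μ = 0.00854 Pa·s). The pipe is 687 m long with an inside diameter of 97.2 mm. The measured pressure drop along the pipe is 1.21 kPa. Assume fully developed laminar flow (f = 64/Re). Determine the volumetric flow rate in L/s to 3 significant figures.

Q ≈ 0.452 L/s

For laminar flow, f = 64/Re with Re = ρVD/μ, so Darcy-Weisbach reduces to ΔP = 32μLV/D². Solving for V: V = ΔP·D²/(32μL) = 1210·(0.0972)²/(32·0.00854·687) = 0.06089 m/s.
Check: Re = ρVD/μ = 873·0.06089·0.0972/0.00854 = 605 < 2300, so the laminar assumption holds.
Q = V·A = 0.06089·(π/4·0.0972²) = 0.0004518 m³/s = 0.452 L/s.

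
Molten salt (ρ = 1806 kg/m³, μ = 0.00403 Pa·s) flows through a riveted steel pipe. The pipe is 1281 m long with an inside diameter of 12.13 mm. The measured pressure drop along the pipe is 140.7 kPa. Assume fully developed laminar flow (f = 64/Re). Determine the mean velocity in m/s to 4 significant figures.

V ≈ 0.1253 m/s

For laminar flow, f = 64/Re with Re = ρVD/μ, so Darcy-Weisbach reduces to ΔP = 32μLV/D². Solving for V: V = ΔP·D²/(32μL) = 1.407e+05·(0.01213)²/(32·0.00403·1281) = 0.1253 m/s.
Check: Re = ρVD/μ = 1806·0.1253·0.01213/0.00403 = 681.2 < 2300, so the laminar assumption holds.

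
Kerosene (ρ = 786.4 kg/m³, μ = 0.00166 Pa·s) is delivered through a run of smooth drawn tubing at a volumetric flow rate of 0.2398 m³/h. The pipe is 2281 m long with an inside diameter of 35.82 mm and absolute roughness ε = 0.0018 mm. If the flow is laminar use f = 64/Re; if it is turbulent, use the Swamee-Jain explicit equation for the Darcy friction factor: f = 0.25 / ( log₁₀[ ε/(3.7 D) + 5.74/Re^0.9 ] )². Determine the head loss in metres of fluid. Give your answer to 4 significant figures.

Q = 0.2398 m³/h = 0.2398/3600 = 6.661e-05 m³/s.
Cross-sectional area A = πD²/4 = π(0.03582)²/4 = 0.001008 m²; mean velocity V = Q/A = 6.661e-05/0.001008 = 0.0661 m/s.
Reynolds number Re = ρVD/μ = 786.4 · 0.0661 · 0.03582 / 0.00166 = 1122.
Re < 2300 → laminar flow, so f = 64/Re = 64/1122 = 0.05706 (the turbulent correlation is not needed).
Darcy-Weisbach: ΔP = f(L/D)(ρV²/2) = 0.05706·(2281/0.03582)·(786.4·0.0661²/2) = 0.05706·6.368e+04·1.718 = 6242 Pa.
Head loss h_f = ΔP/(ρg) = 6242/(786.4·9.81) = 0.8091 m.

h_f ≈ 0.8091 m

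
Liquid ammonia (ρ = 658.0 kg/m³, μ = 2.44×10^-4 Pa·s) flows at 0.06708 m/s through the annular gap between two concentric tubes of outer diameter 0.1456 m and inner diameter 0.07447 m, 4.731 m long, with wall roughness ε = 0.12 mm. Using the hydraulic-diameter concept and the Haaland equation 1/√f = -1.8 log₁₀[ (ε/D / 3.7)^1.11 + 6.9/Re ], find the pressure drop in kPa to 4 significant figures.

Hydraulic diameter D_h = 4A/P = D_o - D_i = 0.1456 - 0.07447 = 0.07113 m.
Re = ρVD_h/μ = 658·0.06708·0.07113/0.000244 = 1.287e+04.
ε/D_h = 0.00012/0.07113 = 0.00169; Haaland gives 1/√f = -1.8 log₁₀[0.000196+0.000536] = 5.644, so f = 0.03139.
ΔP = f(L/D_h)(ρV²/2) = 0.03139·4.731/0.07113·1.48 = 3.091 Pa.
ΔP = 0.003091 kPa.

ΔP ≈ 0.003091 kPa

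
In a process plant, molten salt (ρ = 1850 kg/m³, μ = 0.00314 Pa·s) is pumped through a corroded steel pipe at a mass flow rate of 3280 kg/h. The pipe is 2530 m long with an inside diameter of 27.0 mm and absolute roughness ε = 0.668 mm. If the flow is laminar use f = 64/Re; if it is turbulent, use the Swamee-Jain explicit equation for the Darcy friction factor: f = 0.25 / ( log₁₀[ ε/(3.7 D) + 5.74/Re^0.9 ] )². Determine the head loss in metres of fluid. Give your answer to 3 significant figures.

ṁ = 3280 kg/h = 3280/3600 = 0.9111 kg/s.
A = πD²/4 = π(0.027)²/4 = 0.0005726 m²; mean velocity V = ṁ/(ρA) = 0.9111/(1850 · 0.0005726) = 0.8602 m/s.
Reynolds number Re = ρVD/μ = 1850 · 0.8602 · 0.027 / 0.00314 = 1.368e+04.
Re > 4000 → turbulent. Relative roughness ε/D = 0.000668/0.027 = 0.0247. Swamee-Jain: f = 0.25/(log₁₀[0.0247/3.7 + 5.74/1.368e+04^0.9])² = 0.25/(log₁₀[0.00669 + 0.00109])² = 0.25/(-2.109)² = 0.05619.
Darcy-Weisbach: ΔP = f(L/D)(ρV²/2) = 0.05619·(2530/0.027)·(1850·0.8602²/2) = 0.05619·9.37e+04·684.4 = 3.603e+06 Pa.
Head loss h_f = ΔP/(ρg) = 3.603e+06/(1850·9.81) = 199 m.

h_f ≈ 199 m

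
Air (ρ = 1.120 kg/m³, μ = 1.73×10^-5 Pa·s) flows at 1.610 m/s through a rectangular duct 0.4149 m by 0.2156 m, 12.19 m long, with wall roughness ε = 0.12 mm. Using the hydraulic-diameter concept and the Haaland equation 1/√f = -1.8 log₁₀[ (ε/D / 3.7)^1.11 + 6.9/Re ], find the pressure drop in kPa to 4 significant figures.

Hydraulic diameter D_h = 4A/P = 4·(0.4149·0.2156)/(2·(0.4149+0.2156)) = 0.3578/1.261 = 0.2838 m.
Re = ρVD_h/μ = 1.12·1.61·0.2838/1.73e-05 = 2.958e+04.
ε/D_h = 0.00012/0.2838 = 0.000423; Haaland gives 1/√f = -1.8 log₁₀[4.21e-05+0.000233] = 6.408, so f = 0.02435.
ΔP = f(L/D_h)(ρV²/2) = 0.02435·12.19/0.2838·1.452 = 1.519 Pa.
ΔP = 0.001519 kPa.

ΔP ≈ 0.001519 kPa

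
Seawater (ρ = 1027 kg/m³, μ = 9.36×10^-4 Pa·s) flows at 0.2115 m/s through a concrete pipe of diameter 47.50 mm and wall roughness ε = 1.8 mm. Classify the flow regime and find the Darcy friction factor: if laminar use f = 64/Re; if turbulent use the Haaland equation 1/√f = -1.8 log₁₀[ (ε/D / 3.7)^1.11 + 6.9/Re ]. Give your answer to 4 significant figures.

Re = ρVD/μ = 1027·0.2115·0.0475/0.000936 = 1.102e+04.
Re > 4000 → turbulent. ε/D = 0.0018/0.0475 = 0.0379; Haaland: 1/√f = -1.8 log₁₀[0.00619 + 0.000626] = 3.9, so f = 0.06575.

f ≈ 0.06575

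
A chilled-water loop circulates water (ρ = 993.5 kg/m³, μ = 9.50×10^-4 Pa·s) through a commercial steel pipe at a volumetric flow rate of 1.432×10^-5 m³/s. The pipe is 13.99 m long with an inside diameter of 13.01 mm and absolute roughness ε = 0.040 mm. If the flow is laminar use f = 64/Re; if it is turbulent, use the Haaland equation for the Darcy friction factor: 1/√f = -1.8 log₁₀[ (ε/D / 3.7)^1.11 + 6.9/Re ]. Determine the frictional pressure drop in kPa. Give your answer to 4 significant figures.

Cross-sectional area A = πD²/4 = π(0.01301)²/4 = 0.0001329 m²; mean velocity V = Q/A = 1.432e-05/0.0001329 = 0.1077 m/s.
Reynolds number Re = ρVD/μ = 993.5 · 0.1077 · 0.01301 / 0.00095 = 1466.
Re < 2300 → laminar flow, so f = 64/Re = 64/1466 = 0.04367 (the turbulent correlation is not needed).
Darcy-Weisbach: ΔP = f(L/D)(ρV²/2) = 0.04367·(13.99/0.01301)·(993.5·0.1077²/2) = 0.04367·1075·5.764 = 270.7 Pa.
ΔP = 270.7 Pa = 0.2707 kPa.

ΔP ≈ 0.2707 kPa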